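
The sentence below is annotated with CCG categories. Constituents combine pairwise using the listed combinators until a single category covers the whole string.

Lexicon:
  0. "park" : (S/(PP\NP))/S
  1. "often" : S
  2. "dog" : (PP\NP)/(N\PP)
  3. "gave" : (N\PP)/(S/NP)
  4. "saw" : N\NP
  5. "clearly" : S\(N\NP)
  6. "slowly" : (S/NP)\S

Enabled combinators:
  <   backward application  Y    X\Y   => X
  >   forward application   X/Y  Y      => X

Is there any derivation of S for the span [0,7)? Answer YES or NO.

[0,7] S   >
  [0,2] S/(PP\NP)   >
    [0,1] "park" : (S/(PP\NP))/S
    [1,2] "often" : S
  [2,7] PP\NP   >
    [2,3] "dog" : (PP\NP)/(N\PP)
    [3,7] N\PP   >
      [3,4] "gave" : (N\PP)/(S/NP)
      [4,7] S/NP   <
        [4,6] S   <
          [4,5] "saw" : N\NP
          [5,6] "clearly" : S\(N\NP)
        [6,7] "slowly" : (S/NP)\S

YES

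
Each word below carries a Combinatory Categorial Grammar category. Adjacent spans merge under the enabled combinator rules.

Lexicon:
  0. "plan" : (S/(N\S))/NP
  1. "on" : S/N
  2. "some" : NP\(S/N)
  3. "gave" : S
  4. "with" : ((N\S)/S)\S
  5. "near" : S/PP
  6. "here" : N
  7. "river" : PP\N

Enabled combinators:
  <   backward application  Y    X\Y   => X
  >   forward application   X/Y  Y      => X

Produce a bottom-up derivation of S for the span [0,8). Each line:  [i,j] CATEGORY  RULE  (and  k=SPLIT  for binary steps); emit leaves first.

[0,8] S   >
  [0,3] S/(N\S)   >
    [0,1] "plan" : (S/(N\S))/NP
    [1,3] NP   <
      [1,2] "on" : S/N
      [2,3] "some" : NP\(S/N)
  [3,8] N\S   >
    [3,5] (N\S)/S   <
      [3,4] "gave" : S
      [4,5] "with" : ((N\S)/S)\S
    [5,8] S   >
      [5,6] "near" : S/PP
      [6,8] PP   <
        [6,7] "here" : N
        [7,8] "river" : PP\N

[0,1] (S/(N\S))/NP  lex  "plan"
[1,2] S/N  lex  "on"
[2,3] NP\(S/N)  lex  "some"
[1,3] NP  <  k=2
[0,3] S/(N\S)  >  k=1
[3,4] S  lex  "gave"
[4,5] ((N\S)/S)\S  lex  "with"
[3,5] (N\S)/S  <  k=4
[5,6] S/PP  lex  "near"
[6,7] N  lex  "here"
[7,8] PP\N  lex  "river"
[6,8] PP  <  k=7
[5,8] S  >  k=6
[3,8] N\S  >  k=5
[0,8] S  >  k=3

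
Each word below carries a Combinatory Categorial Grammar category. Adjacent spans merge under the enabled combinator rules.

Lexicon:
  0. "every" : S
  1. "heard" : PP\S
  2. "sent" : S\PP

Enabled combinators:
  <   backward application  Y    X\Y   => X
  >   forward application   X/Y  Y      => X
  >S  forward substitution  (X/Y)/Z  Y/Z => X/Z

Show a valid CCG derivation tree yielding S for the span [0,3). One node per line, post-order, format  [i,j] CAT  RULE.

[0,1] S  lex  "every"
[1,2] PP\S  lex  "heard"
[0,2] PP  <  k=1
[2,3] S\PP  lex  "sent"
[0,3] S  <  k=2

[0,3] S   <
  [0,2] PP   <
    [0,1] "every" : S
    [1,2] "heard" : PP\S
  [2,3] "sent" : S\PP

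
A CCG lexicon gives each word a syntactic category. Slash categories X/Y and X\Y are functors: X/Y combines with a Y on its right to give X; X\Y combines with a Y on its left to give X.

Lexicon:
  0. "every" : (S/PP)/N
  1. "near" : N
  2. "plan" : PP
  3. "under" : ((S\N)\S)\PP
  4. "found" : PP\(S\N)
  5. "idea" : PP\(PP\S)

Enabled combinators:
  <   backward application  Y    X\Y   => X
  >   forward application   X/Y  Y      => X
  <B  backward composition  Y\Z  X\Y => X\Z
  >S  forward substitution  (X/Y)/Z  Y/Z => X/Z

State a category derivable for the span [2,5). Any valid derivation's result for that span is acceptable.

[0,6] S   >
  [0,2] S/PP   >
    [0,1] "every" : (S/PP)/N
    [1,2] "near" : N
  [2,6] PP   <
    [2,5] PP\S   <B
      [2,4] (S\N)\S   <
        [2,3] "plan" : PP
        [3,4] "under" : ((S\N)\S)\PP
      [4,5] "found" : PP\(S\N)
    [5,6] "idea" : PP\(PP\S)

PP\S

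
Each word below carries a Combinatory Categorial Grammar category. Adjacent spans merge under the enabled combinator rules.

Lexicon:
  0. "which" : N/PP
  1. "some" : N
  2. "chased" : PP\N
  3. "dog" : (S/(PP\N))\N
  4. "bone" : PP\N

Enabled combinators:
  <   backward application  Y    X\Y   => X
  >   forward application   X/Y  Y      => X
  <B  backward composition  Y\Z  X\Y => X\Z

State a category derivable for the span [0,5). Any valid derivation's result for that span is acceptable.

S

[0,5] S   >
  [0,4] S/(PP\N)   <
    [0,3] N   >
      [0,1] "which" : N/PP
      [1,3] PP   <
        [1,2] "some" : N
        [2,3] "chased" : PP\N
    [3,4] "dog" : (S/(PP\N))\N
  [4,5] "bone" : PP\N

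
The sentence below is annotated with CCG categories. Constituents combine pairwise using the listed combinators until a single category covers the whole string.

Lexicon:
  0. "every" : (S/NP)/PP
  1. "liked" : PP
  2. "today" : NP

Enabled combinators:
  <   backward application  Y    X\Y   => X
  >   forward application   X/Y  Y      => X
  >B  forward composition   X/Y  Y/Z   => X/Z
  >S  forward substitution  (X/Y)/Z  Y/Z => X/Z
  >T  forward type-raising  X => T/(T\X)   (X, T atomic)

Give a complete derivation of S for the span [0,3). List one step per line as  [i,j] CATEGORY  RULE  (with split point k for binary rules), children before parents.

[0,1] (S/NP)/PP  lex  "every"
[1,2] PP  lex  "liked"
[0,2] S/NP  >  k=1
[2,3] NP  lex  "today"
[0,3] S  >  k=2

[0,3] S   >
  [0,2] S/NP   >
    [0,1] "every" : (S/NP)/PP
    [1,2] "liked" : PP
  [2,3] "today" : NP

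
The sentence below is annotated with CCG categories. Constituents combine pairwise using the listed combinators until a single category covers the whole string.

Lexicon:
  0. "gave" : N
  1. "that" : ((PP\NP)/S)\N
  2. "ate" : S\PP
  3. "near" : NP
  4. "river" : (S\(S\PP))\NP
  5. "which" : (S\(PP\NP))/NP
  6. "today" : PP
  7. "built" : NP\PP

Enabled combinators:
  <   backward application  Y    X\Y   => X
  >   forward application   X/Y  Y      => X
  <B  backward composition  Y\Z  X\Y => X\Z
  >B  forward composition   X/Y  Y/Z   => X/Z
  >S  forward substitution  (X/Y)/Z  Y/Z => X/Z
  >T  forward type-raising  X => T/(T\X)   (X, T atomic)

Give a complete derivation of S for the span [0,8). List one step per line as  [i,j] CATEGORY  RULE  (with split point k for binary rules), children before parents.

[0,1] N  lex  "gave"
[1,2] ((PP\NP)/S)\N  lex  "that"
[0,2] (PP\NP)/S  <  k=1
[2,3] S\PP  lex  "ate"
[3,4] NP  lex  "near"
[4,5] (S\(S\PP))\NP  lex  "river"
[3,5] S\(S\PP)  <  k=4
[2,5] S  <  k=3
[0,5] PP\NP  >  k=2
[5,6] (S\(PP\NP))/NP  lex  "which"
[6,7] PP  lex  "today"
[7,8] NP\PP  lex  "built"
[6,8] NP  <  k=7
[5,8] S\(PP\NP)  >  k=6
[0,8] S  <  k=5

[0,8] S   <
  [0,5] PP\NP   >
    [0,2] (PP\NP)/S   <
      [0,1] "gave" : N
      [1,2] "that" : ((PP\NP)/S)\N
    [2,5] S   <
      [2,3] "ate" : S\PP
      [3,5] S\(S\PP)   <
        [3,4] "near" : NP
        [4,5] "river" : (S\(S\PP))\NP
  [5,8] S\(PP\NP)   >
    [5,6] "which" : (S\(PP\NP))/NP
    [6,8] NP   <
      [6,7] "today" : PP
      [7,8] "built" : NP\PP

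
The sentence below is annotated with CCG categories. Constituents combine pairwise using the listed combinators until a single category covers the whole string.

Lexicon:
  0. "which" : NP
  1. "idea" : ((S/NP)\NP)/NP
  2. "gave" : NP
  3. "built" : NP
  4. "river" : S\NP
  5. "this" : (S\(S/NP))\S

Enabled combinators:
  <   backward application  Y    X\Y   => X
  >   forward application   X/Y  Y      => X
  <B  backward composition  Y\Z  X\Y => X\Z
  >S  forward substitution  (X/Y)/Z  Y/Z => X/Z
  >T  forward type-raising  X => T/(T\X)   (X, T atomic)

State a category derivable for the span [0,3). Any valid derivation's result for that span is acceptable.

S/NP

[0,6] S   <
  [0,3] S/NP   <
    [0,1] "which" : NP
    [1,3] (S/NP)\NP   >
      [1,2] "idea" : ((S/NP)\NP)/NP
      [2,3] "gave" : NP
  [3,6] S\(S/NP)   <
    [3,5] S   >
      [3,4] S/(S\NP)   >T
        [3,4] "built" : NP
      [4,5] "river" : S\NP
    [5,6] "this" : (S\(S/NP))\S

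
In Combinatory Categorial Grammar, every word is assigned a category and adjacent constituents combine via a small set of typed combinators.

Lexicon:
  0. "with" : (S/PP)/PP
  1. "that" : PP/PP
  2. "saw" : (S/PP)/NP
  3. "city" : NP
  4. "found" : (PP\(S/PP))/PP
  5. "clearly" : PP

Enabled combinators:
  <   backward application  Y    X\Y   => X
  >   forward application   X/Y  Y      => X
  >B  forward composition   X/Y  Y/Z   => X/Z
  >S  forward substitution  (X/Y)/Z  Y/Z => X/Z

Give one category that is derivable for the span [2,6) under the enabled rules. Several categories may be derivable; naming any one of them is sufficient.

[0,6] S   >
  [0,2] S/PP   >S
    [0,1] "with" : (S/PP)/PP
    [1,2] "that" : PP/PP
  [2,6] PP   <
    [2,4] S/PP   >
      [2,3] "saw" : (S/PP)/NP
      [3,4] "city" : NP
    [4,6] PP\(S/PP)   >
      [4,5] "found" : (PP\(S/PP))/PP
      [5,6] "clearly" : PP

PP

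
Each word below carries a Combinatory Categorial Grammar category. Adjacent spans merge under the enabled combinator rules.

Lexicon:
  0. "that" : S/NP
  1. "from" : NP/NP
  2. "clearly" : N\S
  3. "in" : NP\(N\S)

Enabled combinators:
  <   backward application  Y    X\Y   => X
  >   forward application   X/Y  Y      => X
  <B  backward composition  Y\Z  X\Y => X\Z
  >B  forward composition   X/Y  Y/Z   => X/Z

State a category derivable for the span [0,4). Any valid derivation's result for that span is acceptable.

[0,4] S   >
  [0,2] S/NP   >B
    [0,1] "that" : S/NP
    [1,2] "from" : NP/NP
  [2,4] NP   <
    [2,3] "clearly" : N\S
    [3,4] "in" : NP\(N\S)

S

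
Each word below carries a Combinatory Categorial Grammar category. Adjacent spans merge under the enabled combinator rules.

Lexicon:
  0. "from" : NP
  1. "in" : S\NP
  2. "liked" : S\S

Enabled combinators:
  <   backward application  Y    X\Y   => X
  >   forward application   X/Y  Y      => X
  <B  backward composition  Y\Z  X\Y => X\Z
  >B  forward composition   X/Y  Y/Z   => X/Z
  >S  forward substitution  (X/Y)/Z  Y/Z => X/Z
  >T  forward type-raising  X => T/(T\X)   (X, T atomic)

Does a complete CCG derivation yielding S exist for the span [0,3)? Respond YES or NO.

YES

[0,3] S   <
  [0,1] "from" : NP
  [1,3] S\NP   <B
    [1,2] "in" : S\NP
    [2,3] "liked" : S\S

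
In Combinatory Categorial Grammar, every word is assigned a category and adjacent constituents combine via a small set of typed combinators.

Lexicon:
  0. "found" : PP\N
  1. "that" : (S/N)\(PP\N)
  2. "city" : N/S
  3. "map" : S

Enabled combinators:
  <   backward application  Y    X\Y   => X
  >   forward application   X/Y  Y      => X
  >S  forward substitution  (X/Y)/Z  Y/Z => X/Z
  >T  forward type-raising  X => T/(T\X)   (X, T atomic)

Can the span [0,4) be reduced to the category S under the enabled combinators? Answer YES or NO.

[0,4] S   >
  [0,2] S/N   <
    [0,1] "found" : PP\N
    [1,2] "that" : (S/N)\(PP\N)
  [2,4] N   >
    [2,3] "city" : N/S
    [3,4] "map" : S

YES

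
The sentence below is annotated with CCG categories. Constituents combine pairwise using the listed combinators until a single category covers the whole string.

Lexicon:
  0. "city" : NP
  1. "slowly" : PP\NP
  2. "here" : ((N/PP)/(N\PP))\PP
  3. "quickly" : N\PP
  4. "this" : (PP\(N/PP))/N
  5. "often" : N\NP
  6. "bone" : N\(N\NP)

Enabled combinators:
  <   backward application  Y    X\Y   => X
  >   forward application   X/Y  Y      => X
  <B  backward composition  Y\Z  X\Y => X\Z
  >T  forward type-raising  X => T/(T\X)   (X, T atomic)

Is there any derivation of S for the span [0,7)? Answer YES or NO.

NO

NP PP\NP ((N/PP)/(N\PP))\PP N\PP (PP\(N/PP))/N N\NP N\(N\NP)
CKY chart[0,7] = {N/(N\PP), NP/(NP\PP), PP, PP/(PP\PP), S/(S\PP)}; S ∉ chart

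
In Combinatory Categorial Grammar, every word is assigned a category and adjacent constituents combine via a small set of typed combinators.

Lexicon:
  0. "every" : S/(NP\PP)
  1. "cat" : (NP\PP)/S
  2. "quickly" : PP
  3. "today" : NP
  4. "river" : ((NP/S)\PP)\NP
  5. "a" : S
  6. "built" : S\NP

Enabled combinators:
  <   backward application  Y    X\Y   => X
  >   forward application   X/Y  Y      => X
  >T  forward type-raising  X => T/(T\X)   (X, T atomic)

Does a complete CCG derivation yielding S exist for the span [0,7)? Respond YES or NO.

[0,7] S   >
  [0,1] "every" : S/(NP\PP)
  [1,7] NP\PP   >
    [1,2] "cat" : (NP\PP)/S
    [2,7] S   <
      [2,6] NP   >
        [2,5] NP/S   <
          [2,3] "quickly" : PP
          [3,5] (NP/S)\PP   <
            [3,4] "today" : NP
            [4,5] "river" : ((NP/S)\PP)\NP
        [5,6] "a" : S
      [6,7] "built" : S\NP

YES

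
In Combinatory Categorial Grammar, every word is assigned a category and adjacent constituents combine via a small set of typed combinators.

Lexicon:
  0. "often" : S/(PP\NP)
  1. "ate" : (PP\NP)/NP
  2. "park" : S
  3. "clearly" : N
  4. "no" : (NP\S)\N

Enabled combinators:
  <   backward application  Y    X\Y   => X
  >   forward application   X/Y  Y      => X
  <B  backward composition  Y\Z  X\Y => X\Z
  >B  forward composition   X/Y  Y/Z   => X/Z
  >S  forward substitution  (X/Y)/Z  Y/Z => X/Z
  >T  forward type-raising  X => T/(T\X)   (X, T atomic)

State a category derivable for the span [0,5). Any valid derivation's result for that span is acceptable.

[0,5] S   >
  [0,1] "often" : S/(PP\NP)
  [1,5] PP\NP   >
    [1,2] "ate" : (PP\NP)/NP
    [2,5] NP   >
      [2,3] NP/(NP\S)   >T
        [2,3] "park" : S
      [3,5] NP\S   <
        [3,4] "clearly" : N
        [4,5] "no" : (NP\S)\N

S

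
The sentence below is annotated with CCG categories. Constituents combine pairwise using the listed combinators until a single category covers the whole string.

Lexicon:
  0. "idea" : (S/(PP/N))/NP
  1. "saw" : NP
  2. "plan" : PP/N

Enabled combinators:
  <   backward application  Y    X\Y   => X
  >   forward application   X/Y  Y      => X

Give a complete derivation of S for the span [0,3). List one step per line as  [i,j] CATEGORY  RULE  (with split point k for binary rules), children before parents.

[0,3] S   >
  [0,2] S/(PP/N)   >
    [0,1] "idea" : (S/(PP/N))/NP
    [1,2] "saw" : NP
  [2,3] "plan" : PP/N

[0,1] (S/(PP/N))/NP  lex  "idea"
[1,2] NP  lex  "saw"
[0,2] S/(PP/N)  >  k=1
[2,3] PP/N  lex  "plan"
[0,3] S  >  k=2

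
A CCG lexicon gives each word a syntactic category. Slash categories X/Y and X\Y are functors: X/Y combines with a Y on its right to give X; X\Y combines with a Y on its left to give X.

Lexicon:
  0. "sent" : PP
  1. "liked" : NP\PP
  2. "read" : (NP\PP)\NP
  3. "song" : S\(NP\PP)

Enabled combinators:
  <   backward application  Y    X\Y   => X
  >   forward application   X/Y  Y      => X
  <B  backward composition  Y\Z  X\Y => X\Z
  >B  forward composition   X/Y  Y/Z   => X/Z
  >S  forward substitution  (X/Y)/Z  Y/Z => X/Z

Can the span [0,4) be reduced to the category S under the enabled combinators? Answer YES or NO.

[0,4] S   <
  [0,2] NP   <
    [0,1] "sent" : PP
    [1,2] "liked" : NP\PP
  [2,4] S\NP   <B
    [2,3] "read" : (NP\PP)\NP
    [3,4] "song" : S\(NP\PP)

YES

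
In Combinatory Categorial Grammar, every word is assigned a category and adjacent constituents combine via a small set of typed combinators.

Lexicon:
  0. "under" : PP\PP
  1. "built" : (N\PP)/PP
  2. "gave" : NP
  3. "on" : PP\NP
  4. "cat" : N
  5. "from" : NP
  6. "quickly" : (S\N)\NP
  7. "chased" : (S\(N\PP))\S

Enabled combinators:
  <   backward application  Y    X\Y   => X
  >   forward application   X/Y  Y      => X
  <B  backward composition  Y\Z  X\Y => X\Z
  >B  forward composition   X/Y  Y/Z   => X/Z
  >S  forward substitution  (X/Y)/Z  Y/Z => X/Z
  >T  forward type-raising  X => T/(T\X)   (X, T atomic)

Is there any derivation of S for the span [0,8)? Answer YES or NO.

[0,8] S   <
  [0,4] N\PP   <B
    [0,1] "under" : PP\PP
    [1,4] N\PP   >
      [1,2] "built" : (N\PP)/PP
      [2,4] PP   >
        [2,3] PP/(PP\NP)   >T
          [2,3] "gave" : NP
        [3,4] "on" : PP\NP
  [4,8] S\(N\PP)   <
    [4,7] S   >
      [4,5] S/(S\N)   >T
        [4,5] "cat" : N
      [5,7] S\N   <
        [5,6] "from" : NP
        [6,7] "quickly" : (S\N)\NP
    [7,8] "chased" : (S\(N\PP))\S

YES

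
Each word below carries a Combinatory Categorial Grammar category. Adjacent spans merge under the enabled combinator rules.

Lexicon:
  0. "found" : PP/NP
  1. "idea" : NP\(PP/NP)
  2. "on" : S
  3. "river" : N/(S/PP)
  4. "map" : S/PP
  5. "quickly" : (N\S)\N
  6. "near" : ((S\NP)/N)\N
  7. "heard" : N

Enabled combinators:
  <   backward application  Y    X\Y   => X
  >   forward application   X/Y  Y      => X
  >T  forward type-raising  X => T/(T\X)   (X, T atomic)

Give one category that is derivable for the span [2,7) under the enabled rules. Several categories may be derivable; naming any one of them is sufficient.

(S\NP)/N

[0,8] S   <
  [0,2] NP   <
    [0,1] "found" : PP/NP
    [1,2] "idea" : NP\(PP/NP)
  [2,8] S\NP   >
    [2,7] (S\NP)/N   <
      [2,6] N   >
        [2,3] N/(N\S)   >T
          [2,3] "on" : S
        [3,6] N\S   <
          [3,5] N   >
            [3,4] "river" : N/(S/PP)
            [4,5] "map" : S/PP
          [5,6] "quickly" : (N\S)\N
      [6,7] "near" : ((S\NP)/N)\N
    [7,8] "heard" : N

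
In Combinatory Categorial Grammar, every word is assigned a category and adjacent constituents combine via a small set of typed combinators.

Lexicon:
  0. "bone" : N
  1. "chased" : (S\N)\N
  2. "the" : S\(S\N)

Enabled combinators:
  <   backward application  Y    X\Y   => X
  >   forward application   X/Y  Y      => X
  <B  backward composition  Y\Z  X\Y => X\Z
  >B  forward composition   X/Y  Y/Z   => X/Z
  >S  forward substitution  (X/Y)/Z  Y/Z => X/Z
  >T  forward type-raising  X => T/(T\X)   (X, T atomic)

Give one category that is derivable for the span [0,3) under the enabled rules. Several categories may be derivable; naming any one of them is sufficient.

[0,3] S   <
  [0,2] S\N   <
    [0,1] "bone" : N
    [1,2] "chased" : (S\N)\N
  [2,3] "the" : S\(S\N)

S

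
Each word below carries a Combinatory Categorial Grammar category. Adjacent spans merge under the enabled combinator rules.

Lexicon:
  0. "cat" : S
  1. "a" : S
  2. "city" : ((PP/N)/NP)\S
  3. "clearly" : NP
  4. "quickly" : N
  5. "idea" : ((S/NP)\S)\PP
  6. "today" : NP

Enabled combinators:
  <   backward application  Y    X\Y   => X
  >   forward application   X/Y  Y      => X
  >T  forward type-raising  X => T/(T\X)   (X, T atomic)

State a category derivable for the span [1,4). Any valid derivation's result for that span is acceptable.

PP/N

[0,7] S   >
  [0,6] S/NP   <
    [0,1] "cat" : S
    [1,6] (S/NP)\S   <
      [1,5] PP   >
        [1,4] PP/N   >
          [1,3] (PP/N)/NP   <
            [1,2] "a" : S
            [2,3] "city" : ((PP/N)/NP)\S
          [3,4] "clearly" : NP
        [4,5] "quickly" : N
      [5,6] "idea" : ((S/NP)\S)\PP
  [6,7] "today" : NP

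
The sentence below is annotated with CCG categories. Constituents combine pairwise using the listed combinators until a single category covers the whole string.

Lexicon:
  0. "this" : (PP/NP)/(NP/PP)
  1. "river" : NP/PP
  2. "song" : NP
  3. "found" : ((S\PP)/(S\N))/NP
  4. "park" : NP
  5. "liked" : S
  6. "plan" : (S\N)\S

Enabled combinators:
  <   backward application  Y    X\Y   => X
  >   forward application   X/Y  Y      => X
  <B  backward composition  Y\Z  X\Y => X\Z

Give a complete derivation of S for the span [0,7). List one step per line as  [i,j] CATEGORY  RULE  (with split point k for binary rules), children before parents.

[0,7] S   <
  [0,3] PP   >
    [0,2] PP/NP   >
      [0,1] "this" : (PP/NP)/(NP/PP)
      [1,2] "river" : NP/PP
    [2,3] "song" : NP
  [3,7] S\PP   >
    [3,5] (S\PP)/(S\N)   >
      [3,4] "found" : ((S\PP)/(S\N))/NP
      [4,5] "park" : NP
    [5,7] S\N   <
      [5,6] "liked" : S
      [6,7] "plan" : (S\N)\S

[0,1] (PP/NP)/(NP/PP)  lex  "this"
[1,2] NP/PP  lex  "river"
[0,2] PP/NP  >  k=1
[2,3] NP  lex  "song"
[0,3] PP  >  k=2
[3,4] ((S\PP)/(S\N))/NP  lex  "found"
[4,5] NP  lex  "park"
[3,5] (S\PP)/(S\N)  >  k=4
[5,6] S  lex  "liked"
[6,7] (S\N)\S  lex  "plan"
[5,7] S\N  <  k=6
[3,7] S\PP  >  k=5
[0,7] S  <  k=3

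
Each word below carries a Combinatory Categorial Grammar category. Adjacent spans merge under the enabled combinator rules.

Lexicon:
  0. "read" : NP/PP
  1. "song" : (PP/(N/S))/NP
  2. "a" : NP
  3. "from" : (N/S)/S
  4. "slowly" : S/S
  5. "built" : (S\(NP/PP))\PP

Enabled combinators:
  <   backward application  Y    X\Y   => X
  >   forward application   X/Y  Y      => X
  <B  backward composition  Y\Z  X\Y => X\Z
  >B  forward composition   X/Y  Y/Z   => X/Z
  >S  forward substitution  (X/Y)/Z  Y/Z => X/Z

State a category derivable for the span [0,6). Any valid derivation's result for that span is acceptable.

S

[0,6] S   <
  [0,1] "read" : NP/PP
  [1,6] S\(NP/PP)   <
    [1,5] PP   >
      [1,3] PP/(N/S)   >
        [1,2] "song" : (PP/(N/S))/NP
        [2,3] "a" : NP
      [3,5] N/S   >S
        [3,4] "from" : (N/S)/S
        [4,5] "slowly" : S/S
    [5,6] "built" : (S\(NP/PP))\PP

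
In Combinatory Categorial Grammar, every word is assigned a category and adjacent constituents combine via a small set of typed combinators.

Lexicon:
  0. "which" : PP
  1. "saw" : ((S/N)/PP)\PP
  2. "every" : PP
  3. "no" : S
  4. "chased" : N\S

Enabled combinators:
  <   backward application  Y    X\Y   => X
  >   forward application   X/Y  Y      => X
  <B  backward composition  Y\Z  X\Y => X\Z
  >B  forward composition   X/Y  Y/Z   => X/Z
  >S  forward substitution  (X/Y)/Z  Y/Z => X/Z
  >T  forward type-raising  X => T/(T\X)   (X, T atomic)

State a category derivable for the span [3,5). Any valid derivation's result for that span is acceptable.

[0,5] S   >
  [0,3] S/N   >
    [0,2] (S/N)/PP   <
      [0,1] "which" : PP
      [1,2] "saw" : ((S/N)/PP)\PP
    [2,3] "every" : PP
  [3,5] N   <
    [3,4] "no" : S
    [4,5] "chased" : N\S

N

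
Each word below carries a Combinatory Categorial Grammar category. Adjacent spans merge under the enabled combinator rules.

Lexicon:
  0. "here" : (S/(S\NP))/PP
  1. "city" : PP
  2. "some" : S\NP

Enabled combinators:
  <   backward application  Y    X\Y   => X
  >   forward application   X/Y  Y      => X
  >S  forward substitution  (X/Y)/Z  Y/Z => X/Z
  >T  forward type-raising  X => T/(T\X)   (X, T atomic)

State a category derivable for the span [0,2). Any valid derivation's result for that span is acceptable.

[0,3] S   >
  [0,2] S/(S\NP)   >
    [0,1] "here" : (S/(S\NP))/PP
    [1,2] "city" : PP
  [2,3] "some" : S\NP

S/(S\NP)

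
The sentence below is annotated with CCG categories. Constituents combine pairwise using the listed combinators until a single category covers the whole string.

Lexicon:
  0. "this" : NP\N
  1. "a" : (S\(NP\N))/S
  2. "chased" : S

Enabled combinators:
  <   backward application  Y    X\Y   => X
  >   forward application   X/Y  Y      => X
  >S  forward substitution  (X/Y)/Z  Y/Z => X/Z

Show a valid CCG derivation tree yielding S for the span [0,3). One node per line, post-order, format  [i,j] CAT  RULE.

[0,1] NP\N  lex  "this"
[1,2] (S\(NP\N))/S  lex  "a"
[2,3] S  lex  "chased"
[1,3] S\(NP\N)  >  k=2
[0,3] S  <  k=1

[0,3] S   <
  [0,1] "this" : NP\N
  [1,3] S\(NP\N)   >
    [1,2] "a" : (S\(NP\N))/S
    [2,3] "chased" : S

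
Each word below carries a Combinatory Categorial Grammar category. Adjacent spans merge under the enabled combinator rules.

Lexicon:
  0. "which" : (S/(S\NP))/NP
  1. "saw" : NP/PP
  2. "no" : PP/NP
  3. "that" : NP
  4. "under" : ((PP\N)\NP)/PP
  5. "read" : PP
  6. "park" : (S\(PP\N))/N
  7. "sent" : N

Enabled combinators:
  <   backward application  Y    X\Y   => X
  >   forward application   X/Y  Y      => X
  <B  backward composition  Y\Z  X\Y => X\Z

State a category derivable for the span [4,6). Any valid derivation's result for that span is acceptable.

(PP\N)\NP

[0,8] S   >
  [0,4] S/(S\NP)   >
    [0,1] "which" : (S/(S\NP))/NP
    [1,4] NP   >
      [1,2] "saw" : NP/PP
      [2,4] PP   >
        [2,3] "no" : PP/NP
        [3,4] "that" : NP
  [4,8] S\NP   <B
    [4,6] (PP\N)\NP   >
      [4,5] "under" : ((PP\N)\NP)/PP
      [5,6] "read" : PP
    [6,8] S\(PP\N)   >
      [6,7] "park" : (S\(PP\N))/N
      [7,8] "sent" : N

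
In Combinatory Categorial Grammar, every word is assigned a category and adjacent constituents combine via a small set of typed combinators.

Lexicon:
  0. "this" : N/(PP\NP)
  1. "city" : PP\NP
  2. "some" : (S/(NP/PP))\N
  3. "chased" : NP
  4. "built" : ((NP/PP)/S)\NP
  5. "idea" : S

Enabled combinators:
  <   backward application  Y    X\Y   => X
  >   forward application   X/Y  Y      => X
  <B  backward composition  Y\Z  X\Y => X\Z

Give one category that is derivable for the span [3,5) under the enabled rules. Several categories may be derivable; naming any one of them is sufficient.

(NP/PP)/S

[0,6] S   >
  [0,3] S/(NP/PP)   <
    [0,2] N   >
      [0,1] "this" : N/(PP\NP)
      [1,2] "city" : PP\NP
    [2,3] "some" : (S/(NP/PP))\N
  [3,6] NP/PP   >
    [3,5] (NP/PP)/S   <
      [3,4] "chased" : NP
      [4,5] "built" : ((NP/PP)/S)\NP
    [5,6] "idea" : S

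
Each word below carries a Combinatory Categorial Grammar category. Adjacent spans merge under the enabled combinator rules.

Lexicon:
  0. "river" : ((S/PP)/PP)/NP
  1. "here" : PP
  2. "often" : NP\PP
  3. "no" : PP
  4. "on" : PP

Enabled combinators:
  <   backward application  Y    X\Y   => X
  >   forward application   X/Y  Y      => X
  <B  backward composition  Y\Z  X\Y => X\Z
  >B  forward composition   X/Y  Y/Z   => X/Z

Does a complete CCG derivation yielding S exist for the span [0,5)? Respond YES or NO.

YES

[0,5] S   >
  [0,4] S/PP   >
    [0,3] (S/PP)/PP   >
      [0,1] "river" : ((S/PP)/PP)/NP
      [1,3] NP   <
        [1,2] "here" : PP
        [2,3] "often" : NP\PP
    [3,4] "no" : PP
  [4,5] "on" : PP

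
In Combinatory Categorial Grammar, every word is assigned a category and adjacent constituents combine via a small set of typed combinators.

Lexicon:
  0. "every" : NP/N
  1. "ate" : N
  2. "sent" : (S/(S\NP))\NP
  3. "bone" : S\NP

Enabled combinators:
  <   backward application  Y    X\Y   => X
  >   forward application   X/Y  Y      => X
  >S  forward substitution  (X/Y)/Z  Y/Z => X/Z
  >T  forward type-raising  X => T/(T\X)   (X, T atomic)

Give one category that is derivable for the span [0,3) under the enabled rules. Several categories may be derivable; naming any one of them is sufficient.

[0,4] S   >
  [0,3] S/(S\NP)   <
    [0,2] NP   >
      [0,1] "every" : NP/N
      [1,2] "ate" : N
    [2,3] "sent" : (S/(S\NP))\NP
  [3,4] "bone" : S\NP

S/(S\NP)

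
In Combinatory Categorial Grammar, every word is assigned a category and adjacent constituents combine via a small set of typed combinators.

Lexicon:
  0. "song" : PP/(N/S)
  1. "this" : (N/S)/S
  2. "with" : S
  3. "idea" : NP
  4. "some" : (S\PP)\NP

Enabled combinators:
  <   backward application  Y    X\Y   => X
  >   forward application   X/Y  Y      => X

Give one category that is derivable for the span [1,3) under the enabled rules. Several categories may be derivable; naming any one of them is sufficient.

N/S

[0,5] S   <
  [0,3] PP   >
    [0,1] "song" : PP/(N/S)
    [1,3] N/S   >
      [1,2] "this" : (N/S)/S
      [2,3] "with" : S
  [3,5] S\PP   <
    [3,4] "idea" : NP
    [4,5] "some" : (S\PP)\NP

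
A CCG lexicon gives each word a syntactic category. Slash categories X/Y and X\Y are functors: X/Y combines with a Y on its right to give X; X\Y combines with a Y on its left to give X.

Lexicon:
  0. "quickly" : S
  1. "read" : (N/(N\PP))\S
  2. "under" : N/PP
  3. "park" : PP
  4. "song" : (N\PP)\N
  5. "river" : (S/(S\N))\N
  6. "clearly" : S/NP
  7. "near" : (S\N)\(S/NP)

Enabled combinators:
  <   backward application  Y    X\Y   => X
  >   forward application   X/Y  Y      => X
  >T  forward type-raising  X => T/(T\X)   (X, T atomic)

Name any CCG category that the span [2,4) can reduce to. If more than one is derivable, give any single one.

[0,8] S   >
  [0,6] S/(S\N)   <
    [0,5] N   >
      [0,2] N/(N\PP)   <
        [0,1] "quickly" : S
        [1,2] "read" : (N/(N\PP))\S
      [2,5] N\PP   <
        [2,4] N   >
          [2,3] "under" : N/PP
          [3,4] "park" : PP
        [4,5] "song" : (N\PP)\N
    [5,6] "river" : (S/(S\N))\N
  [6,8] S\N   <
    [6,7] "clearly" : S/NP
    [7,8] "near" : (S\N)\(S/NP)

N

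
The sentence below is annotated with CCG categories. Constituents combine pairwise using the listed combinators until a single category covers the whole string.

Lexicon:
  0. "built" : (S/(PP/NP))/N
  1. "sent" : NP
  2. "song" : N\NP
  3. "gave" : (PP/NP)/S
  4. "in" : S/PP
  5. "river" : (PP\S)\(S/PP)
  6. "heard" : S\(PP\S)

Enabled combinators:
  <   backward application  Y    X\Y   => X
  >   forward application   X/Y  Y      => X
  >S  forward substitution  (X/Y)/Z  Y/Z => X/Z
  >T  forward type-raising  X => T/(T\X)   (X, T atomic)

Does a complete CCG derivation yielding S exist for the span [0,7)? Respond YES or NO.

YES

[0,7] S   >
  [0,3] S/(PP/NP)   >
    [0,1] "built" : (S/(PP/NP))/N
    [1,3] N   >
      [1,2] N/(N\NP)   >T
        [1,2] "sent" : NP
      [2,3] "song" : N\NP
  [3,7] PP/NP   >
    [3,4] "gave" : (PP/NP)/S
    [4,7] S   <
      [4,6] PP\S   <
        [4,5] "in" : S/PP
        [5,6] "river" : (PP\S)\(S/PP)
      [6,7] "heard" : S\(PP\S)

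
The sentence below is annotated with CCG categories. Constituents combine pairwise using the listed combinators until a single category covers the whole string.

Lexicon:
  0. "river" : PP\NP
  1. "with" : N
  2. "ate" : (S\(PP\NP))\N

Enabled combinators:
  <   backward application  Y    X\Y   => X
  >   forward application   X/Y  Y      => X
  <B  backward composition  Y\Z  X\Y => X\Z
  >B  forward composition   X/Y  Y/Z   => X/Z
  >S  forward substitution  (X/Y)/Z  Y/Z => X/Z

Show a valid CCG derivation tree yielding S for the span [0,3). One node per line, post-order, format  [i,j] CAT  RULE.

[0,1] PP\NP  lex  "river"
[1,2] N  lex  "with"
[2,3] (S\(PP\NP))\N  lex  "ate"
[1,3] S\(PP\NP)  <  k=2
[0,3] S  <  k=1

[0,3] S   <
  [0,1] "river" : PP\NP
  [1,3] S\(PP\NP)   <
    [1,2] "with" : N
    [2,3] "ate" : (S\(PP\NP))\N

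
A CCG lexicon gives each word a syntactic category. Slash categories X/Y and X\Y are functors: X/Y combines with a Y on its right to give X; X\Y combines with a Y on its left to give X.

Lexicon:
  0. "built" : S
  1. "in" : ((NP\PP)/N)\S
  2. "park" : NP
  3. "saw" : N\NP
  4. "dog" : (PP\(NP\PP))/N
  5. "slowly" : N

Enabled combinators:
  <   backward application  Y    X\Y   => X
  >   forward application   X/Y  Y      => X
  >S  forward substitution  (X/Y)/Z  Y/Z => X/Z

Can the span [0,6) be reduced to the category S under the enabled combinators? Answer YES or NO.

S ((NP\PP)/N)\S NP N\NP (PP\(NP\PP))/N N
CKY chart[0,6] = {PP}; S ∉ chart

NO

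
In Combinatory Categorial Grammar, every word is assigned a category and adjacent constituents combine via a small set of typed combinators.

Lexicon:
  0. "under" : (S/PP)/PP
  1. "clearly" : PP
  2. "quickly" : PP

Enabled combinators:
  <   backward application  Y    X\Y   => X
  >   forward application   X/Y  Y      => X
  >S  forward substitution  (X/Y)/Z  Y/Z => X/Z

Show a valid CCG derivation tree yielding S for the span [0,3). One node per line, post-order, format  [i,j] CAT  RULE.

[0,3] S   >
  [0,2] S/PP   >
    [0,1] "under" : (S/PP)/PP
    [1,2] "clearly" : PP
  [2,3] "quickly" : PP

[0,1] (S/PP)/PP  lex  "under"
[1,2] PP  lex  "clearly"
[0,2] S/PP  >  k=1
[2,3] PP  lex  "quickly"
[0,3] S  >  k=2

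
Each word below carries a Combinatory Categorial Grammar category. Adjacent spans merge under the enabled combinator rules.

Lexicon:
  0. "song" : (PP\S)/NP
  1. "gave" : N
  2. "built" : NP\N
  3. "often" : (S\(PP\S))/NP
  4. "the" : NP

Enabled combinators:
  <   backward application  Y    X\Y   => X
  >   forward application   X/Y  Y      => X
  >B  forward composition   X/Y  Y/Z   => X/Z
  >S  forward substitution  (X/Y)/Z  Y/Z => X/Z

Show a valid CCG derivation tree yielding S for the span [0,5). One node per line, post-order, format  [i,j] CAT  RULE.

[0,5] S   <
  [0,3] PP\S   >
    [0,1] "song" : (PP\S)/NP
    [1,3] NP   <
      [1,2] "gave" : N
      [2,3] "built" : NP\N
  [3,5] S\(PP\S)   >
    [3,4] "often" : (S\(PP\S))/NP
    [4,5] "the" : NP

[0,1] (PP\S)/NP  lex  "song"
[1,2] N  lex  "gave"
[2,3] NP\N  lex  "built"
[1,3] NP  <  k=2
[0,3] PP\S  >  k=1
[3,4] (S\(PP\S))/NP  lex  "often"
[4,5] NP  lex  "the"
[3,5] S\(PP\S)  >  k=4
[0,5] S  <  k=3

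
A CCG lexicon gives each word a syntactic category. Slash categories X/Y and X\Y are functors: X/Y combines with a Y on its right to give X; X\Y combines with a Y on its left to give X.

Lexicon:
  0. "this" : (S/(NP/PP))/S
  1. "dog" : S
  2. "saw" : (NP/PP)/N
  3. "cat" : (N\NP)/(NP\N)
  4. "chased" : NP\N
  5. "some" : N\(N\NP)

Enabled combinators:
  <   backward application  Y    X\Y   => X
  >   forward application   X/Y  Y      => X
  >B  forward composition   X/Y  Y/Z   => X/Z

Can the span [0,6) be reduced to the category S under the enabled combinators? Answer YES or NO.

[0,6] S   >
  [0,2] S/(NP/PP)   >
    [0,1] "this" : (S/(NP/PP))/S
    [1,2] "dog" : S
  [2,6] NP/PP   >
    [2,3] "saw" : (NP/PP)/N
    [3,6] N   <
      [3,5] N\NP   >
        [3,4] "cat" : (N\NP)/(NP\N)
        [4,5] "chased" : NP\N
      [5,6] "some" : N\(N\NP)

YES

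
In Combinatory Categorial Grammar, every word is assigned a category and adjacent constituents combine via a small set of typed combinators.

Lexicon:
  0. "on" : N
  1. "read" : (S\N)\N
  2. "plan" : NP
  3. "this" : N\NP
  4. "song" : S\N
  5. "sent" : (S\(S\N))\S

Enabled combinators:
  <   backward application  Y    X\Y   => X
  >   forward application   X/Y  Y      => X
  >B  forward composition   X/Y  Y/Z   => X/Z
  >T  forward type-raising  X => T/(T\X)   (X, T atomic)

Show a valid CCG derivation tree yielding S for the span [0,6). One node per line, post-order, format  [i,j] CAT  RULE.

[0,1] N  lex  "on"
[1,2] (S\N)\N  lex  "read"
[0,2] S\N  <  k=1
[2,3] NP  lex  "plan"
[2,3] N/(N\NP)  >T
[3,4] N\NP  lex  "this"
[2,4] N  >  k=3
[4,5] S\N  lex  "song"
[2,5] S  <  k=4
[5,6] (S\(S\N))\S  lex  "sent"
[2,6] S\(S\N)  <  k=5
[0,6] S  <  k=2

[0,6] S   <
  [0,2] S\N   <
    [0,1] "on" : N
    [1,2] "read" : (S\N)\N
  [2,6] S\(S\N)   <
    [2,5] S   <
      [2,4] N   >
        [2,3] N/(N\NP)   >T
          [2,3] "plan" : NP
        [3,4] "this" : N\NP
      [4,5] "song" : S\N
    [5,6] "sent" : (S\(S\N))\S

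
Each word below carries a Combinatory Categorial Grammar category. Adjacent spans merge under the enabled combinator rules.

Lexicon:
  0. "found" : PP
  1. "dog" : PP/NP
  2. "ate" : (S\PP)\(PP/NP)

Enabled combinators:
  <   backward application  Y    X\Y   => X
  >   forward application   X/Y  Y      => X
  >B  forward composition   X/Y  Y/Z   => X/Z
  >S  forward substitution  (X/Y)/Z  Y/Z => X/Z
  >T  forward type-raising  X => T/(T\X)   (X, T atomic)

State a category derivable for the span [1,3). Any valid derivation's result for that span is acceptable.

S\PP

[0,3] S   <
  [0,1] "found" : PP
  [1,3] S\PP   <
    [1,2] "dog" : PP/NP
    [2,3] "ate" : (S\PP)\(PP/NP)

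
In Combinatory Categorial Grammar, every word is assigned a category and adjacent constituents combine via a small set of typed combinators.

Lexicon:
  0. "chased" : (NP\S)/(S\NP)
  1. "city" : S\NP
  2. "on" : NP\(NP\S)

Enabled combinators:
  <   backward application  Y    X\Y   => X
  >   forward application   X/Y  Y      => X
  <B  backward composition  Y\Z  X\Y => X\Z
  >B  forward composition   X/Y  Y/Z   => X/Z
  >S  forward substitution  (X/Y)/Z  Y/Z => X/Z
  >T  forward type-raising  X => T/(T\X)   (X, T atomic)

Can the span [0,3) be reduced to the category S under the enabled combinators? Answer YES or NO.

NO

(NP\S)/(S\NP) S\NP NP\(NP\S)
CKY chart[0,3] = {N/(N\NP), NP, NP/(NP\NP), PP/(PP\NP), S/(S\NP)}; S ∉ chart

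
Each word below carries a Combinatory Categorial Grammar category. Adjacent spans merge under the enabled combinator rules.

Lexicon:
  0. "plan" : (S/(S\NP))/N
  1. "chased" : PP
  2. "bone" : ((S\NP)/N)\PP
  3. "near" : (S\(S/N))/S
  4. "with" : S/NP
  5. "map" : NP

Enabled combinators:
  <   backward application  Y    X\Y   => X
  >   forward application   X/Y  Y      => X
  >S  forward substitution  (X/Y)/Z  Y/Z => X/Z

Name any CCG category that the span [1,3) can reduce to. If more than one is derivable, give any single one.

[0,6] S   <
  [0,3] S/N   >S
    [0,1] "plan" : (S/(S\NP))/N
    [1,3] (S\NP)/N   <
      [1,2] "chased" : PP
      [2,3] "bone" : ((S\NP)/N)\PP
  [3,6] S\(S/N)   >
    [3,4] "near" : (S\(S/N))/S
    [4,6] S   >
      [4,5] "with" : S/NP
      [5,6] "map" : NP

(S\NP)/N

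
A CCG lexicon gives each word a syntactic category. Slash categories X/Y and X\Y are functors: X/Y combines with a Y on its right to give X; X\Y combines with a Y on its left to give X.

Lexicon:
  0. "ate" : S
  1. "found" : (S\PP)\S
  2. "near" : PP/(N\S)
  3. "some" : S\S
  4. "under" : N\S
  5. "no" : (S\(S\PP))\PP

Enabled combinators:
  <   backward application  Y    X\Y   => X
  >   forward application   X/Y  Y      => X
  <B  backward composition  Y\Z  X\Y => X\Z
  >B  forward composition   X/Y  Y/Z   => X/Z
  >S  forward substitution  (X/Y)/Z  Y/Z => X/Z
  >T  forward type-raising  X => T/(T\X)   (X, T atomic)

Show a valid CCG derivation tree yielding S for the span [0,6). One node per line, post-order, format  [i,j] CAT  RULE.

[0,1] S  lex  "ate"
[1,2] (S\PP)\S  lex  "found"
[0,2] S\PP  <  k=1
[2,3] PP/(N\S)  lex  "near"
[3,4] S\S  lex  "some"
[4,5] N\S  lex  "under"
[3,5] N\S  <B  k=4
[2,5] PP  >  k=3
[5,6] (S\(S\PP))\PP  lex  "no"
[2,6] S\(S\PP)  <  k=5
[0,6] S  <  k=2

[0,6] S   <
  [0,2] S\PP   <
    [0,1] "ate" : S
    [1,2] "found" : (S\PP)\S
  [2,6] S\(S\PP)   <
    [2,5] PP   >
      [2,3] "near" : PP/(N\S)
      [3,5] N\S   <B
        [3,4] "some" : S\S
        [4,5] "under" : N\S
    [5,6] "no" : (S\(S\PP))\PP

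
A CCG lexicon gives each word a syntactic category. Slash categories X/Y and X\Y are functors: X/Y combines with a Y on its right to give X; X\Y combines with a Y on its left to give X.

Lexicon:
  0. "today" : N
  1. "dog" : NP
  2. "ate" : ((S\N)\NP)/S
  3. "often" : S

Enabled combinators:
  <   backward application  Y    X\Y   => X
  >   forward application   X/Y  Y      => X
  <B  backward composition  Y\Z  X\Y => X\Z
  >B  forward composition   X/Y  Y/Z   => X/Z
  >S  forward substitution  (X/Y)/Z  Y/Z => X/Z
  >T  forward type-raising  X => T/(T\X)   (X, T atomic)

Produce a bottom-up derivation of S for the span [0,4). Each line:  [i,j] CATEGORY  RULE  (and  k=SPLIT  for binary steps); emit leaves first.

[0,1] N  lex  "today"
[1,2] NP  lex  "dog"
[2,3] ((S\N)\NP)/S  lex  "ate"
[3,4] S  lex  "often"
[2,4] (S\N)\NP  >  k=3
[1,4] S\N  <  k=2
[0,4] S  <  k=1

[0,4] S   <
  [0,1] "today" : N
  [1,4] S\N   <
    [1,2] "dog" : NP
    [2,4] (S\N)\NP   >
      [2,3] "ate" : ((S\N)\NP)/S
      [3,4] "often" : S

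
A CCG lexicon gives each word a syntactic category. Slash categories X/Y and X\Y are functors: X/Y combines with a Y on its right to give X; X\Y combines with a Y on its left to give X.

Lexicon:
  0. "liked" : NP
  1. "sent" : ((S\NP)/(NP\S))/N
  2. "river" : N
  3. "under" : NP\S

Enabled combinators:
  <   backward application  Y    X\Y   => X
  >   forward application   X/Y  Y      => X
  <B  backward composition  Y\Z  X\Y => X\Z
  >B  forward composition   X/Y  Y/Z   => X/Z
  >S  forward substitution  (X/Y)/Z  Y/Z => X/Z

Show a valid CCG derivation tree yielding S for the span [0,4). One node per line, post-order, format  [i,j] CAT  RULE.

[0,1] NP  lex  "liked"
[1,2] ((S\NP)/(NP\S))/N  lex  "sent"
[2,3] N  lex  "river"
[1,3] (S\NP)/(NP\S)  >  k=2
[3,4] NP\S  lex  "under"
[1,4] S\NP  >  k=3
[0,4] S  <  k=1

[0,4] S   <
  [0,1] "liked" : NP
  [1,4] S\NP   >
    [1,3] (S\NP)/(NP\S)   >
      [1,2] "sent" : ((S\NP)/(NP\S))/N
      [2,3] "river" : N
    [3,4] "under" : NP\S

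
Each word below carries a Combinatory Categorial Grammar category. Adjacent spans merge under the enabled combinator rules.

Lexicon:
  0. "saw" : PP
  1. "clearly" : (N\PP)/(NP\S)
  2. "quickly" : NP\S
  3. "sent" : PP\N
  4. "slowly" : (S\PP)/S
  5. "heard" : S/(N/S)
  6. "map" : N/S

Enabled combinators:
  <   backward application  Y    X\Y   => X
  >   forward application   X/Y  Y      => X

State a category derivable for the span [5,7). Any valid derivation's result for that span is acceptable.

[0,7] S   <
  [0,4] PP   <
    [0,3] N   <
      [0,1] "saw" : PP
      [1,3] N\PP   >
        [1,2] "clearly" : (N\PP)/(NP\S)
        [2,3] "quickly" : NP\S
    [3,4] "sent" : PP\N
  [4,7] S\PP   >
    [4,5] "slowly" : (S\PP)/S
    [5,7] S   >
      [5,6] "heard" : S/(N/S)
      [6,7] "map" : N/S

S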